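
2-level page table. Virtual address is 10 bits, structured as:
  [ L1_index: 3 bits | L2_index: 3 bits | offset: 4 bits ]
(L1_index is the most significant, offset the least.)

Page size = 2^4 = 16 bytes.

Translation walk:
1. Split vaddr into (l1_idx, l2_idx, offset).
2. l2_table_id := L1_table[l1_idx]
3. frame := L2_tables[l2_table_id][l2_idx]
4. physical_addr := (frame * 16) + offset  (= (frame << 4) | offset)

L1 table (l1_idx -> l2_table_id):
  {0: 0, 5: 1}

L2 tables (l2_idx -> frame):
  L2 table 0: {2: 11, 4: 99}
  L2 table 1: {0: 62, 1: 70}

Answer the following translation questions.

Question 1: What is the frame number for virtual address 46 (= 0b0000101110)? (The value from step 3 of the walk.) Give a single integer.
Answer: 11

Derivation:
vaddr = 46: l1_idx=0, l2_idx=2
L1[0] = 0; L2[0][2] = 11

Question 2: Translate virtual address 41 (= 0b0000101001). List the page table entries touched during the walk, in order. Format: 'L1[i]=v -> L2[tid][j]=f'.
vaddr = 41 = 0b0000101001
Split: l1_idx=0, l2_idx=2, offset=9

Answer: L1[0]=0 -> L2[0][2]=11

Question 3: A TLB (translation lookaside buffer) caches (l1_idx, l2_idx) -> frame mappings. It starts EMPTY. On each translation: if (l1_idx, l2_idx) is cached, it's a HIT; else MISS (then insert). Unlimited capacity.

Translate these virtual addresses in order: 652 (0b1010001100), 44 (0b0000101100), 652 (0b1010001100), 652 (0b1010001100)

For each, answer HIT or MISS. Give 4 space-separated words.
Answer: MISS MISS HIT HIT

Derivation:
vaddr=652: (5,0) not in TLB -> MISS, insert
vaddr=44: (0,2) not in TLB -> MISS, insert
vaddr=652: (5,0) in TLB -> HIT
vaddr=652: (5,0) in TLB -> HIT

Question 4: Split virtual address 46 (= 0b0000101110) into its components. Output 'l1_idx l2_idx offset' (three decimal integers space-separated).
vaddr = 46 = 0b0000101110
  top 3 bits -> l1_idx = 0
  next 3 bits -> l2_idx = 2
  bottom 4 bits -> offset = 14

Answer: 0 2 14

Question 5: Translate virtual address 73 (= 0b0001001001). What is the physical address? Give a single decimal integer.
vaddr = 73 = 0b0001001001
Split: l1_idx=0, l2_idx=4, offset=9
L1[0] = 0
L2[0][4] = 99
paddr = 99 * 16 + 9 = 1593

Answer: 1593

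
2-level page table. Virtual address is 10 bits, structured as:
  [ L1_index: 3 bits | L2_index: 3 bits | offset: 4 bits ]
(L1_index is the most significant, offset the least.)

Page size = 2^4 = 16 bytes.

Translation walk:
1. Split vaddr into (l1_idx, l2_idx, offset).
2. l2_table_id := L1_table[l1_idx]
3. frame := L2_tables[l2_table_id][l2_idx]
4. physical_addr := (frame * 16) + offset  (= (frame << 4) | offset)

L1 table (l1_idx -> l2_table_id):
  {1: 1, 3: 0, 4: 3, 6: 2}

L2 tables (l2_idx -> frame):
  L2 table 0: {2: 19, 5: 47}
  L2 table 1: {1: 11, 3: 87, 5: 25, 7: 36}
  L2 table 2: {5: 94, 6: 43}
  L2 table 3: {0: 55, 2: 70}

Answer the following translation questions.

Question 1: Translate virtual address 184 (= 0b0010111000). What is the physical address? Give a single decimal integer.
Answer: 1400

Derivation:
vaddr = 184 = 0b0010111000
Split: l1_idx=1, l2_idx=3, offset=8
L1[1] = 1
L2[1][3] = 87
paddr = 87 * 16 + 8 = 1400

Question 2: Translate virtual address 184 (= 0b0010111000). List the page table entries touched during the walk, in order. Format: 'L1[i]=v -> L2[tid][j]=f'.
vaddr = 184 = 0b0010111000
Split: l1_idx=1, l2_idx=3, offset=8

Answer: L1[1]=1 -> L2[1][3]=87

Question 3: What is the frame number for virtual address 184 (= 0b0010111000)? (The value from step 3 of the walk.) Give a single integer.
Answer: 87

Derivation:
vaddr = 184: l1_idx=1, l2_idx=3
L1[1] = 1; L2[1][3] = 87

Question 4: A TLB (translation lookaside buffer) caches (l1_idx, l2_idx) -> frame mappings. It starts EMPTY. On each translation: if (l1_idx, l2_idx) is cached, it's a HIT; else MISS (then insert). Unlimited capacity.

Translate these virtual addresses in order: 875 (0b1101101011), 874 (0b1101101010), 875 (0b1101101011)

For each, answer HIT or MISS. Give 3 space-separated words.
vaddr=875: (6,6) not in TLB -> MISS, insert
vaddr=874: (6,6) in TLB -> HIT
vaddr=875: (6,6) in TLB -> HIT

Answer: MISS HIT HIT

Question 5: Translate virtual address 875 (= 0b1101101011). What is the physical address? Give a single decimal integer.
Answer: 699

Derivation:
vaddr = 875 = 0b1101101011
Split: l1_idx=6, l2_idx=6, offset=11
L1[6] = 2
L2[2][6] = 43
paddr = 43 * 16 + 11 = 699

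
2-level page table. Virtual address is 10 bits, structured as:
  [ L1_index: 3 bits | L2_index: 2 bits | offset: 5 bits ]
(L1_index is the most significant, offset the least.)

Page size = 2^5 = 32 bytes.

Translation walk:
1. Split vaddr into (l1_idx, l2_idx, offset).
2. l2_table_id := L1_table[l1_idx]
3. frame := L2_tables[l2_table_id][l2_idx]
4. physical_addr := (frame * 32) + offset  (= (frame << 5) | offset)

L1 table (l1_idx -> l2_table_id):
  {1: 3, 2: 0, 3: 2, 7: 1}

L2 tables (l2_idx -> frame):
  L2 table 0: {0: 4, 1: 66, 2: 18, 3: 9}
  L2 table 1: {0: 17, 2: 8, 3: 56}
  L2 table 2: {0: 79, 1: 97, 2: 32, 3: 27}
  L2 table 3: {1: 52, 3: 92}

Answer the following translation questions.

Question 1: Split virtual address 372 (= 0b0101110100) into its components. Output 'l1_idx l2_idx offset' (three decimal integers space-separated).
vaddr = 372 = 0b0101110100
  top 3 bits -> l1_idx = 2
  next 2 bits -> l2_idx = 3
  bottom 5 bits -> offset = 20

Answer: 2 3 20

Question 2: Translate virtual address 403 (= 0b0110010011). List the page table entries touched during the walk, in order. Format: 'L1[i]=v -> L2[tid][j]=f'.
vaddr = 403 = 0b0110010011
Split: l1_idx=3, l2_idx=0, offset=19

Answer: L1[3]=2 -> L2[2][0]=79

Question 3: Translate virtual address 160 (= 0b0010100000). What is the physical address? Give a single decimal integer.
Answer: 1664

Derivation:
vaddr = 160 = 0b0010100000
Split: l1_idx=1, l2_idx=1, offset=0
L1[1] = 3
L2[3][1] = 52
paddr = 52 * 32 + 0 = 1664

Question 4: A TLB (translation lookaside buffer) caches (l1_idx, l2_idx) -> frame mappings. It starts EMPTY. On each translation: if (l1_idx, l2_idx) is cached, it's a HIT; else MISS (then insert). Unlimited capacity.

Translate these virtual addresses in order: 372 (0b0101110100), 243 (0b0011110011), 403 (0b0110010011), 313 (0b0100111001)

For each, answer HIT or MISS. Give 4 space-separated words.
vaddr=372: (2,3) not in TLB -> MISS, insert
vaddr=243: (1,3) not in TLB -> MISS, insert
vaddr=403: (3,0) not in TLB -> MISS, insert
vaddr=313: (2,1) not in TLB -> MISS, insert

Answer: MISS MISS MISS MISS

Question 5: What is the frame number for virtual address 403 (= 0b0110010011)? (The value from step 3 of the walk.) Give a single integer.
vaddr = 403: l1_idx=3, l2_idx=0
L1[3] = 2; L2[2][0] = 79

Answer: 79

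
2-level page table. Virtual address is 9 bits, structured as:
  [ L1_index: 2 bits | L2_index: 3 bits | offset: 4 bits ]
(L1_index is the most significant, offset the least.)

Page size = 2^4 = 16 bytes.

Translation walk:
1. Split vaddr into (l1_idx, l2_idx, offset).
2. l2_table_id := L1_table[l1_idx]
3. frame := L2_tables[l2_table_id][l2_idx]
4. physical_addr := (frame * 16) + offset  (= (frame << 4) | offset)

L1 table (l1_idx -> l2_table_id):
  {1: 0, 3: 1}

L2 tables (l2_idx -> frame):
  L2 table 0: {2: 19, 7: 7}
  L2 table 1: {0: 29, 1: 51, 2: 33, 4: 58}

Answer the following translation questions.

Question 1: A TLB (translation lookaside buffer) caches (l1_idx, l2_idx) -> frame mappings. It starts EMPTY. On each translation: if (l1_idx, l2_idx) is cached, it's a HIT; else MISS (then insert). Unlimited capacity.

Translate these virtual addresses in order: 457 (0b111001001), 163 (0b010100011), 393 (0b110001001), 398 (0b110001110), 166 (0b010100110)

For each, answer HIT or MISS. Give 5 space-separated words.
vaddr=457: (3,4) not in TLB -> MISS, insert
vaddr=163: (1,2) not in TLB -> MISS, insert
vaddr=393: (3,0) not in TLB -> MISS, insert
vaddr=398: (3,0) in TLB -> HIT
vaddr=166: (1,2) in TLB -> HIT

Answer: MISS MISS MISS HIT HIT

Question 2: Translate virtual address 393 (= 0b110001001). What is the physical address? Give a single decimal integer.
Answer: 473

Derivation:
vaddr = 393 = 0b110001001
Split: l1_idx=3, l2_idx=0, offset=9
L1[3] = 1
L2[1][0] = 29
paddr = 29 * 16 + 9 = 473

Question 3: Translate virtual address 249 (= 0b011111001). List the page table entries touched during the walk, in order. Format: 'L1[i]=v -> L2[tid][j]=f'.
vaddr = 249 = 0b011111001
Split: l1_idx=1, l2_idx=7, offset=9

Answer: L1[1]=0 -> L2[0][7]=7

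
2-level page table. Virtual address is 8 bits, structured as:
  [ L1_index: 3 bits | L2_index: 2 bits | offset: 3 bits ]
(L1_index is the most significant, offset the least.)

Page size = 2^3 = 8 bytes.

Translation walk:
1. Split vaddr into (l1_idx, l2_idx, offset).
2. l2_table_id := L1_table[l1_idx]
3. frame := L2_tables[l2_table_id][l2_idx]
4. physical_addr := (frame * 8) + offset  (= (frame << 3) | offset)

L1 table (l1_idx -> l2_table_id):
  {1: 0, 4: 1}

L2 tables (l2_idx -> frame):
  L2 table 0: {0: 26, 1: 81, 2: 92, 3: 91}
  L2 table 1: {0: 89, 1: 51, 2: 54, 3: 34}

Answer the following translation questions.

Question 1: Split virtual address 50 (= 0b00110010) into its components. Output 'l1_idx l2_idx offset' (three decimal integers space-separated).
vaddr = 50 = 0b00110010
  top 3 bits -> l1_idx = 1
  next 2 bits -> l2_idx = 2
  bottom 3 bits -> offset = 2

Answer: 1 2 2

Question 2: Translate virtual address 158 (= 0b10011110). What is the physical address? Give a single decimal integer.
Answer: 278

Derivation:
vaddr = 158 = 0b10011110
Split: l1_idx=4, l2_idx=3, offset=6
L1[4] = 1
L2[1][3] = 34
paddr = 34 * 8 + 6 = 278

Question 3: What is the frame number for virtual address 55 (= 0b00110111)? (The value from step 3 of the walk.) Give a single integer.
vaddr = 55: l1_idx=1, l2_idx=2
L1[1] = 0; L2[0][2] = 92

Answer: 92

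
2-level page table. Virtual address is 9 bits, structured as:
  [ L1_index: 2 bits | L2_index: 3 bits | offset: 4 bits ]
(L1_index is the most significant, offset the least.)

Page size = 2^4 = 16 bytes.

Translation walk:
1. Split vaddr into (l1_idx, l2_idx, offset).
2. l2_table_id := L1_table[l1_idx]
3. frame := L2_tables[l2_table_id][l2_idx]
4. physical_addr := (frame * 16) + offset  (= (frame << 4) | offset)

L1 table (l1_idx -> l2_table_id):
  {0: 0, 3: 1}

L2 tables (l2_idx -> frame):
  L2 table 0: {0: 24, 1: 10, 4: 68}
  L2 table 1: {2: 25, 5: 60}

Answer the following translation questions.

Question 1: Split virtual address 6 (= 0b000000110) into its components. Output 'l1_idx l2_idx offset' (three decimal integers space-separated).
Answer: 0 0 6

Derivation:
vaddr = 6 = 0b000000110
  top 2 bits -> l1_idx = 0
  next 3 bits -> l2_idx = 0
  bottom 4 bits -> offset = 6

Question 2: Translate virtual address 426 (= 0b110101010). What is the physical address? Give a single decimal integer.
Answer: 410

Derivation:
vaddr = 426 = 0b110101010
Split: l1_idx=3, l2_idx=2, offset=10
L1[3] = 1
L2[1][2] = 25
paddr = 25 * 16 + 10 = 410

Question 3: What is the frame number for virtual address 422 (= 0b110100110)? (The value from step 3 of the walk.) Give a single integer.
vaddr = 422: l1_idx=3, l2_idx=2
L1[3] = 1; L2[1][2] = 25

Answer: 25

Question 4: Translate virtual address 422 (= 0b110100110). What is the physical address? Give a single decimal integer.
Answer: 406

Derivation:
vaddr = 422 = 0b110100110
Split: l1_idx=3, l2_idx=2, offset=6
L1[3] = 1
L2[1][2] = 25
paddr = 25 * 16 + 6 = 406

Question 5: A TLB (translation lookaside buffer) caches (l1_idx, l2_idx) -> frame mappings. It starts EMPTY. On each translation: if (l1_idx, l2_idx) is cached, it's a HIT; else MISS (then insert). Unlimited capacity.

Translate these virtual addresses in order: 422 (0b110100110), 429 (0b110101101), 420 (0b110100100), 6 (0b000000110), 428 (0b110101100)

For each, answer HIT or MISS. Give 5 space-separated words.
Answer: MISS HIT HIT MISS HIT

Derivation:
vaddr=422: (3,2) not in TLB -> MISS, insert
vaddr=429: (3,2) in TLB -> HIT
vaddr=420: (3,2) in TLB -> HIT
vaddr=6: (0,0) not in TLB -> MISS, insert
vaddr=428: (3,2) in TLB -> HIT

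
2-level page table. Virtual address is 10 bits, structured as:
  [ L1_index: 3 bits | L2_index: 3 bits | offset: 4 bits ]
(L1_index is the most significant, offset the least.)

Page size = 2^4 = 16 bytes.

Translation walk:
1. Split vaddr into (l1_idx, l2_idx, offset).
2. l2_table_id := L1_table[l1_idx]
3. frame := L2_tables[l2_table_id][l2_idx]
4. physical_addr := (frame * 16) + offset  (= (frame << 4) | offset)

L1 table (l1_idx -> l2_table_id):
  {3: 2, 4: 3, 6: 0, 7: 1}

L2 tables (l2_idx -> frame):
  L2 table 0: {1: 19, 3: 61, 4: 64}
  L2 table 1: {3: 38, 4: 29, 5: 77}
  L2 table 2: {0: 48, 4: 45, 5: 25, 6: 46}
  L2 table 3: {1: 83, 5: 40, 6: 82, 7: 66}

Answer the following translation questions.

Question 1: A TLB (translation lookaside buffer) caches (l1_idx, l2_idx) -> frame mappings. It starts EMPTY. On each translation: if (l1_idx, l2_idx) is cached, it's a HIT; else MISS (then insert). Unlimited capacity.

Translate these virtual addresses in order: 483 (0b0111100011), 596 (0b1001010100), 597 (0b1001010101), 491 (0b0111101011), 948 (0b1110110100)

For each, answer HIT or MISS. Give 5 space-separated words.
vaddr=483: (3,6) not in TLB -> MISS, insert
vaddr=596: (4,5) not in TLB -> MISS, insert
vaddr=597: (4,5) in TLB -> HIT
vaddr=491: (3,6) in TLB -> HIT
vaddr=948: (7,3) not in TLB -> MISS, insert

Answer: MISS MISS HIT HIT MISS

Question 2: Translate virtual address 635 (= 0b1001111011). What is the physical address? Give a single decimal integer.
vaddr = 635 = 0b1001111011
Split: l1_idx=4, l2_idx=7, offset=11
L1[4] = 3
L2[3][7] = 66
paddr = 66 * 16 + 11 = 1067

Answer: 1067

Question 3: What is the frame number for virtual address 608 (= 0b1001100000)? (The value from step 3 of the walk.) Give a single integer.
Answer: 82

Derivation:
vaddr = 608: l1_idx=4, l2_idx=6
L1[4] = 3; L2[3][6] = 82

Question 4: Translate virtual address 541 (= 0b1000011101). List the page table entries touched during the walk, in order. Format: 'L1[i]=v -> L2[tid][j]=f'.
vaddr = 541 = 0b1000011101
Split: l1_idx=4, l2_idx=1, offset=13

Answer: L1[4]=3 -> L2[3][1]=83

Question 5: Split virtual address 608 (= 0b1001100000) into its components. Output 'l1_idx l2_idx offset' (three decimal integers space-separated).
vaddr = 608 = 0b1001100000
  top 3 bits -> l1_idx = 4
  next 3 bits -> l2_idx = 6
  bottom 4 bits -> offset = 0

Answer: 4 6 0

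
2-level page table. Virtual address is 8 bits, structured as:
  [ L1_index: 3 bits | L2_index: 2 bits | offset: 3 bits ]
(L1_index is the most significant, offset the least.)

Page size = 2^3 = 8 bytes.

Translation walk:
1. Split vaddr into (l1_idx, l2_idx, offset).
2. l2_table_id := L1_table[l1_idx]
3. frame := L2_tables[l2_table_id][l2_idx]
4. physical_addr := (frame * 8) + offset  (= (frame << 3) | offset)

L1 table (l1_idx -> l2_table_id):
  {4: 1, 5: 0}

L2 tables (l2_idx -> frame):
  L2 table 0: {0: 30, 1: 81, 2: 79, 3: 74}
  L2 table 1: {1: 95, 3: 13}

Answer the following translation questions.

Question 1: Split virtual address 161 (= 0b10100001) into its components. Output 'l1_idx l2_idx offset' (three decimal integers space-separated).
vaddr = 161 = 0b10100001
  top 3 bits -> l1_idx = 5
  next 2 bits -> l2_idx = 0
  bottom 3 bits -> offset = 1

Answer: 5 0 1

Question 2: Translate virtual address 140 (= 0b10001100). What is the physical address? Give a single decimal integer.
vaddr = 140 = 0b10001100
Split: l1_idx=4, l2_idx=1, offset=4
L1[4] = 1
L2[1][1] = 95
paddr = 95 * 8 + 4 = 764

Answer: 764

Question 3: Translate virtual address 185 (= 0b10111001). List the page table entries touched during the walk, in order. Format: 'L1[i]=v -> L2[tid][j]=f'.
vaddr = 185 = 0b10111001
Split: l1_idx=5, l2_idx=3, offset=1

Answer: L1[5]=0 -> L2[0][3]=74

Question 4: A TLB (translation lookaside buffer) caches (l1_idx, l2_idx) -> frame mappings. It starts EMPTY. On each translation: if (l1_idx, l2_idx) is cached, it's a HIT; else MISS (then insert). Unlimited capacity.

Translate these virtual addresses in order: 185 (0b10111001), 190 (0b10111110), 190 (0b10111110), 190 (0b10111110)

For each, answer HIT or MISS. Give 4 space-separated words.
Answer: MISS HIT HIT HIT

Derivation:
vaddr=185: (5,3) not in TLB -> MISS, insert
vaddr=190: (5,3) in TLB -> HIT
vaddr=190: (5,3) in TLB -> HIT
vaddr=190: (5,3) in TLB -> HIT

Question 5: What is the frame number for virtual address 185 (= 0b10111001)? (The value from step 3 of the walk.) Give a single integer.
vaddr = 185: l1_idx=5, l2_idx=3
L1[5] = 0; L2[0][3] = 74

Answer: 74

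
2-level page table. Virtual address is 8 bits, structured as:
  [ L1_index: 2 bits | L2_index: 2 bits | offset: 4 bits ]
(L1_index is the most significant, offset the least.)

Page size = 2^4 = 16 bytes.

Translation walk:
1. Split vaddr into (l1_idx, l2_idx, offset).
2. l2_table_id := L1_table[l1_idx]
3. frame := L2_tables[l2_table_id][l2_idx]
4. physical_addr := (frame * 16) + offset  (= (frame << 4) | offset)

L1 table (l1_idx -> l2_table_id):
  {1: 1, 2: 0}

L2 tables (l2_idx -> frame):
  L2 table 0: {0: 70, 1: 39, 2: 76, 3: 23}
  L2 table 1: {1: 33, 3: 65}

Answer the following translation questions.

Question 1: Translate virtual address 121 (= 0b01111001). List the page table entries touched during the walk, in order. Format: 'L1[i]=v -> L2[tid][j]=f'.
Answer: L1[1]=1 -> L2[1][3]=65

Derivation:
vaddr = 121 = 0b01111001
Split: l1_idx=1, l2_idx=3, offset=9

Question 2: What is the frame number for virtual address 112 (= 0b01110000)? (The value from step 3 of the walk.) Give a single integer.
Answer: 65

Derivation:
vaddr = 112: l1_idx=1, l2_idx=3
L1[1] = 1; L2[1][3] = 65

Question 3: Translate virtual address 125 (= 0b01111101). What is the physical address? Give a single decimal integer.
vaddr = 125 = 0b01111101
Split: l1_idx=1, l2_idx=3, offset=13
L1[1] = 1
L2[1][3] = 65
paddr = 65 * 16 + 13 = 1053

Answer: 1053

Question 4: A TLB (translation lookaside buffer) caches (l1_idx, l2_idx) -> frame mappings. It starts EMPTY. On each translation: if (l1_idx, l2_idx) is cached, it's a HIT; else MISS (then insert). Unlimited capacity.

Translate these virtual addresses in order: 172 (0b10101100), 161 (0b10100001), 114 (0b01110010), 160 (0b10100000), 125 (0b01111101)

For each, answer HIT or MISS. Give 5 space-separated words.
Answer: MISS HIT MISS HIT HIT

Derivation:
vaddr=172: (2,2) not in TLB -> MISS, insert
vaddr=161: (2,2) in TLB -> HIT
vaddr=114: (1,3) not in TLB -> MISS, insert
vaddr=160: (2,2) in TLB -> HIT
vaddr=125: (1,3) in TLB -> HIT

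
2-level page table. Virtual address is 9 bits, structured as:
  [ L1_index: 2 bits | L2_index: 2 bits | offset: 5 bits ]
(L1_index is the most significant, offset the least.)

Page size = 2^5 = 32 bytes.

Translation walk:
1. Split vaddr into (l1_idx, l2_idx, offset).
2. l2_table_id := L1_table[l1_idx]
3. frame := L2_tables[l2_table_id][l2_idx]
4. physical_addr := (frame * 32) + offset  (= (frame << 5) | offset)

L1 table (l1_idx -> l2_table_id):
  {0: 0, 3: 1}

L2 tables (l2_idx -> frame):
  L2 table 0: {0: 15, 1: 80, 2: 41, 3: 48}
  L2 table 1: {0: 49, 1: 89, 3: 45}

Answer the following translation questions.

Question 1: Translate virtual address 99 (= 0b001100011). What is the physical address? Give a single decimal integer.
Answer: 1539

Derivation:
vaddr = 99 = 0b001100011
Split: l1_idx=0, l2_idx=3, offset=3
L1[0] = 0
L2[0][3] = 48
paddr = 48 * 32 + 3 = 1539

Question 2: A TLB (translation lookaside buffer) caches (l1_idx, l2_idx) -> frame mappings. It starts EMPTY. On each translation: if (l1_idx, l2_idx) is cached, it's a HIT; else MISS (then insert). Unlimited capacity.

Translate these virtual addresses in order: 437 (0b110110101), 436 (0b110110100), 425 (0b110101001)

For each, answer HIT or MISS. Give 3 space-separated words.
Answer: MISS HIT HIT

Derivation:
vaddr=437: (3,1) not in TLB -> MISS, insert
vaddr=436: (3,1) in TLB -> HIT
vaddr=425: (3,1) in TLB -> HIT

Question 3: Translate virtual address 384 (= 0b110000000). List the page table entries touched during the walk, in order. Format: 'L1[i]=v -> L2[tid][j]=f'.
vaddr = 384 = 0b110000000
Split: l1_idx=3, l2_idx=0, offset=0

Answer: L1[3]=1 -> L2[1][0]=49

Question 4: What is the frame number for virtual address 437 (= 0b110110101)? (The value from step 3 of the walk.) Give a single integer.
Answer: 89

Derivation:
vaddr = 437: l1_idx=3, l2_idx=1
L1[3] = 1; L2[1][1] = 89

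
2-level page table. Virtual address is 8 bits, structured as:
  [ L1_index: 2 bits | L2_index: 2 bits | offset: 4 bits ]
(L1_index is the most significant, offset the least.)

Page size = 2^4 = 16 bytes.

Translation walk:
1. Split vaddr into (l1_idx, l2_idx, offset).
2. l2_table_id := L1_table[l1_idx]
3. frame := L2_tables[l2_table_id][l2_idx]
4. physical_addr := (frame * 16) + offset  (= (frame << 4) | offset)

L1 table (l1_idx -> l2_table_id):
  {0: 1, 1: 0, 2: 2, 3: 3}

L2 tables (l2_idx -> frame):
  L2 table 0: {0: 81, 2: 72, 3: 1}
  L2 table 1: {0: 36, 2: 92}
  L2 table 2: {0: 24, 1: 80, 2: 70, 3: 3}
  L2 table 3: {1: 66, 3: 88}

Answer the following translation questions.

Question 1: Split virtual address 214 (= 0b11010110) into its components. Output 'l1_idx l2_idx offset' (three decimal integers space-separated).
vaddr = 214 = 0b11010110
  top 2 bits -> l1_idx = 3
  next 2 bits -> l2_idx = 1
  bottom 4 bits -> offset = 6

Answer: 3 1 6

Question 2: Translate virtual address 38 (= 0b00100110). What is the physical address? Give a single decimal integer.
Answer: 1478

Derivation:
vaddr = 38 = 0b00100110
Split: l1_idx=0, l2_idx=2, offset=6
L1[0] = 1
L2[1][2] = 92
paddr = 92 * 16 + 6 = 1478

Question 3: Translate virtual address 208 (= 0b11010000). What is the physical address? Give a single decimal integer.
vaddr = 208 = 0b11010000
Split: l1_idx=3, l2_idx=1, offset=0
L1[3] = 3
L2[3][1] = 66
paddr = 66 * 16 + 0 = 1056

Answer: 1056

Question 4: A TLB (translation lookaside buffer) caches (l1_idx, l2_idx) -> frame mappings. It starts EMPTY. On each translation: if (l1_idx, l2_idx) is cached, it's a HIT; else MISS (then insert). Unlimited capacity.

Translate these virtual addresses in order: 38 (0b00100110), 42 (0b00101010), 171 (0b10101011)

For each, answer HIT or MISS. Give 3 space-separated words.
Answer: MISS HIT MISS

Derivation:
vaddr=38: (0,2) not in TLB -> MISS, insert
vaddr=42: (0,2) in TLB -> HIT
vaddr=171: (2,2) not in TLB -> MISS, insert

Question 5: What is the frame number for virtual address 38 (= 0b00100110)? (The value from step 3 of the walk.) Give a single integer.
vaddr = 38: l1_idx=0, l2_idx=2
L1[0] = 1; L2[1][2] = 92

Answer: 92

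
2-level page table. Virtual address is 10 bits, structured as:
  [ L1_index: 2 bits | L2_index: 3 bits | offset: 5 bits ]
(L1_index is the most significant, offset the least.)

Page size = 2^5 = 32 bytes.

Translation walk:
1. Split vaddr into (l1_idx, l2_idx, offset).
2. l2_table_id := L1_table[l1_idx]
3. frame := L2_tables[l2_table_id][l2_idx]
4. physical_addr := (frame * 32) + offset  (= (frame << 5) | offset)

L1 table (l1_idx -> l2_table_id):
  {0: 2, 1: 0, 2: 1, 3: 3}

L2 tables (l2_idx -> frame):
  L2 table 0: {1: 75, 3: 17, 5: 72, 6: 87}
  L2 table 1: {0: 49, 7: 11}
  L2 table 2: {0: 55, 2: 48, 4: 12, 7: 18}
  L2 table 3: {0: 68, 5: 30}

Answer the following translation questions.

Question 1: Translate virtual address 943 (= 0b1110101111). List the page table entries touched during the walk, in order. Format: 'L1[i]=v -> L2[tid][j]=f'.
vaddr = 943 = 0b1110101111
Split: l1_idx=3, l2_idx=5, offset=15

Answer: L1[3]=3 -> L2[3][5]=30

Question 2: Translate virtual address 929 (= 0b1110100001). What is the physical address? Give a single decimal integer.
vaddr = 929 = 0b1110100001
Split: l1_idx=3, l2_idx=5, offset=1
L1[3] = 3
L2[3][5] = 30
paddr = 30 * 32 + 1 = 961

Answer: 961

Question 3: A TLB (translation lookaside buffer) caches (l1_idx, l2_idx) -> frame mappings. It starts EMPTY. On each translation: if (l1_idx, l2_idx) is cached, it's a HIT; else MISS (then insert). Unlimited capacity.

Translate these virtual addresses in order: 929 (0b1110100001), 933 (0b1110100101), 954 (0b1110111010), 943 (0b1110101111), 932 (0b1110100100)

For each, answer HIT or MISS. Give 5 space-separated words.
Answer: MISS HIT HIT HIT HIT

Derivation:
vaddr=929: (3,5) not in TLB -> MISS, insert
vaddr=933: (3,5) in TLB -> HIT
vaddr=954: (3,5) in TLB -> HIT
vaddr=943: (3,5) in TLB -> HIT
vaddr=932: (3,5) in TLB -> HIT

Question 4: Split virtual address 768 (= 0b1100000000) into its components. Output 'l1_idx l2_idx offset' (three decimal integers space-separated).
Answer: 3 0 0

Derivation:
vaddr = 768 = 0b1100000000
  top 2 bits -> l1_idx = 3
  next 3 bits -> l2_idx = 0
  bottom 5 bits -> offset = 0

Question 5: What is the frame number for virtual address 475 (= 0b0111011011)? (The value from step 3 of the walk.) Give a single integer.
vaddr = 475: l1_idx=1, l2_idx=6
L1[1] = 0; L2[0][6] = 87

Answer: 87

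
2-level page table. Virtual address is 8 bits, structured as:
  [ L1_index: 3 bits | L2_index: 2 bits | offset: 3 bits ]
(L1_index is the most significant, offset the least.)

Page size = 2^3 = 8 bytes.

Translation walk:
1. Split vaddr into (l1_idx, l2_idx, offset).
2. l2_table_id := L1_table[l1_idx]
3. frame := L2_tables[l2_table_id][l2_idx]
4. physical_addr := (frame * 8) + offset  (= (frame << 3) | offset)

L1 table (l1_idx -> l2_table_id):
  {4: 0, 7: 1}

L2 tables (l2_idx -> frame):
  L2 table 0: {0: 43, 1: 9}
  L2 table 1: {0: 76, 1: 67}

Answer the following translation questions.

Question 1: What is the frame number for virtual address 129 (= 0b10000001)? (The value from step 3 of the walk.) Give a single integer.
Answer: 43

Derivation:
vaddr = 129: l1_idx=4, l2_idx=0
L1[4] = 0; L2[0][0] = 43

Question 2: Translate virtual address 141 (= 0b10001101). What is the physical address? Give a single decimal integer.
Answer: 77

Derivation:
vaddr = 141 = 0b10001101
Split: l1_idx=4, l2_idx=1, offset=5
L1[4] = 0
L2[0][1] = 9
paddr = 9 * 8 + 5 = 77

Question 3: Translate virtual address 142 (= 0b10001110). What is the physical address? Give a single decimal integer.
vaddr = 142 = 0b10001110
Split: l1_idx=4, l2_idx=1, offset=6
L1[4] = 0
L2[0][1] = 9
paddr = 9 * 8 + 6 = 78

Answer: 78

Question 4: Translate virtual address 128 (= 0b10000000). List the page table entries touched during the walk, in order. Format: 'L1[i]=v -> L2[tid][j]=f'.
vaddr = 128 = 0b10000000
Split: l1_idx=4, l2_idx=0, offset=0

Answer: L1[4]=0 -> L2[0][0]=43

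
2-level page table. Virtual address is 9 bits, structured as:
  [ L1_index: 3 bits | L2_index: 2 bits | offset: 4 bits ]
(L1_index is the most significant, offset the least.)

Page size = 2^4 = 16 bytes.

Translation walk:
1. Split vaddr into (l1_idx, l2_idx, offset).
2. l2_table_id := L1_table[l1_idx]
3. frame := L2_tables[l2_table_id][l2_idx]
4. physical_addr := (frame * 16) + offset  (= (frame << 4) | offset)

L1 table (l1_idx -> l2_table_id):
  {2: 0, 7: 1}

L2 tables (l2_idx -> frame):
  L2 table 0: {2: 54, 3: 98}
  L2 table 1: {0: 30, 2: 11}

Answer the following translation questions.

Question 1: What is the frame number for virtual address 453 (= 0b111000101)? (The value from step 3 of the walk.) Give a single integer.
Answer: 30

Derivation:
vaddr = 453: l1_idx=7, l2_idx=0
L1[7] = 1; L2[1][0] = 30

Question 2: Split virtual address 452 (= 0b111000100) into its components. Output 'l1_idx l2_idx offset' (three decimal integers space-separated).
vaddr = 452 = 0b111000100
  top 3 bits -> l1_idx = 7
  next 2 bits -> l2_idx = 0
  bottom 4 bits -> offset = 4

Answer: 7 0 4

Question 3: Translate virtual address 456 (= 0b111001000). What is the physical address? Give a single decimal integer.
Answer: 488

Derivation:
vaddr = 456 = 0b111001000
Split: l1_idx=7, l2_idx=0, offset=8
L1[7] = 1
L2[1][0] = 30
paddr = 30 * 16 + 8 = 488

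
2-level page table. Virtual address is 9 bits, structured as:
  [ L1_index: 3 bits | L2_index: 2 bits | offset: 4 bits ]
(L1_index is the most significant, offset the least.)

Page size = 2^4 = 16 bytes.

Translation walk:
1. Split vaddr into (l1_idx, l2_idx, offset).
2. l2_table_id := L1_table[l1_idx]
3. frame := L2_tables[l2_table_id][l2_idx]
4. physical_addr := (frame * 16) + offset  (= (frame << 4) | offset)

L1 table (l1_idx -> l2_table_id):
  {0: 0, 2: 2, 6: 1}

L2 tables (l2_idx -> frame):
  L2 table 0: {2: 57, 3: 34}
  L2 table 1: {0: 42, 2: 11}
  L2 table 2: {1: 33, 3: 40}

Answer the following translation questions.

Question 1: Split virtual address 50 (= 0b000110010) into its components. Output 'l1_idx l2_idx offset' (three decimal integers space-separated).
Answer: 0 3 2

Derivation:
vaddr = 50 = 0b000110010
  top 3 bits -> l1_idx = 0
  next 2 bits -> l2_idx = 3
  bottom 4 bits -> offset = 2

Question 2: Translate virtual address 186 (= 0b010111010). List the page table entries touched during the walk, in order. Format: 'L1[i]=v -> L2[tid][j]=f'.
vaddr = 186 = 0b010111010
Split: l1_idx=2, l2_idx=3, offset=10

Answer: L1[2]=2 -> L2[2][3]=40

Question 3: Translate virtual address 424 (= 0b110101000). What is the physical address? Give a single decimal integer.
Answer: 184

Derivation:
vaddr = 424 = 0b110101000
Split: l1_idx=6, l2_idx=2, offset=8
L1[6] = 1
L2[1][2] = 11
paddr = 11 * 16 + 8 = 184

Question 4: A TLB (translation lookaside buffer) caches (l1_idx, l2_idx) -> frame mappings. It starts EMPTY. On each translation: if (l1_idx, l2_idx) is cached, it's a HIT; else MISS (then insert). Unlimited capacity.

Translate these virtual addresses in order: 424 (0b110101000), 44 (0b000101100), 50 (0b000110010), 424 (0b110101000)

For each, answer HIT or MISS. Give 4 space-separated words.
Answer: MISS MISS MISS HIT

Derivation:
vaddr=424: (6,2) not in TLB -> MISS, insert
vaddr=44: (0,2) not in TLB -> MISS, insert
vaddr=50: (0,3) not in TLB -> MISS, insert
vaddr=424: (6,2) in TLB -> HIT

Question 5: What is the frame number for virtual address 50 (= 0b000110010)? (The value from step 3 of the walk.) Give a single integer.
Answer: 34

Derivation:
vaddr = 50: l1_idx=0, l2_idx=3
L1[0] = 0; L2[0][3] = 34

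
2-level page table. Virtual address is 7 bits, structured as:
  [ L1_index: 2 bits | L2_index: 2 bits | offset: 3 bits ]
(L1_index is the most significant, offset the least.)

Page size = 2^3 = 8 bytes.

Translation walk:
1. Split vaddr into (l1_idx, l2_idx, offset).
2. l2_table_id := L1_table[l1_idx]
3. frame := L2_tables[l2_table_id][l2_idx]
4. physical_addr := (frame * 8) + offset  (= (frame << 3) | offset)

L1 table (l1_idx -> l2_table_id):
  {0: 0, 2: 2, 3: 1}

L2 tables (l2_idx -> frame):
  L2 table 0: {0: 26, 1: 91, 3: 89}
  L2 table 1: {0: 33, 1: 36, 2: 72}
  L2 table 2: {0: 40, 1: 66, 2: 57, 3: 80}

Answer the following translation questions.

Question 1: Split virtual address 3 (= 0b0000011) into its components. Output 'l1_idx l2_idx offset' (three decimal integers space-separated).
Answer: 0 0 3

Derivation:
vaddr = 3 = 0b0000011
  top 2 bits -> l1_idx = 0
  next 2 bits -> l2_idx = 0
  bottom 3 bits -> offset = 3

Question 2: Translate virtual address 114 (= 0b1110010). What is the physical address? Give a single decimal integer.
Answer: 578

Derivation:
vaddr = 114 = 0b1110010
Split: l1_idx=3, l2_idx=2, offset=2
L1[3] = 1
L2[1][2] = 72
paddr = 72 * 8 + 2 = 578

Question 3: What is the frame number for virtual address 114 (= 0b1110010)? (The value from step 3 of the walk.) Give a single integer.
vaddr = 114: l1_idx=3, l2_idx=2
L1[3] = 1; L2[1][2] = 72

Answer: 72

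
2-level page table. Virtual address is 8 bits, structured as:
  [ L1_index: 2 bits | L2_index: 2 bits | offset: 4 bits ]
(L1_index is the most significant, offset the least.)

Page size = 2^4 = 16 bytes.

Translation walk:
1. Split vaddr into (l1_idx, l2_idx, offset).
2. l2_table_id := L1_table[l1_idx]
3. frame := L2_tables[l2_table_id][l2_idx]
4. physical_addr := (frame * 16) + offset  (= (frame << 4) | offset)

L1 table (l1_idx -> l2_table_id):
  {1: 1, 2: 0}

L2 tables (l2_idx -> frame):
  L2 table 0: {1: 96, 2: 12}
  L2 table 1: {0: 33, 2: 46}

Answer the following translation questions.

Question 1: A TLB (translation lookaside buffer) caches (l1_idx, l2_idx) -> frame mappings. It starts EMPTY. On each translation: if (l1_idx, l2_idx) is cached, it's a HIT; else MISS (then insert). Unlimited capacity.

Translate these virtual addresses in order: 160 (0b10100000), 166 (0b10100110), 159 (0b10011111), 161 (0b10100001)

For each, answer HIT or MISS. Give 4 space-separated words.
vaddr=160: (2,2) not in TLB -> MISS, insert
vaddr=166: (2,2) in TLB -> HIT
vaddr=159: (2,1) not in TLB -> MISS, insert
vaddr=161: (2,2) in TLB -> HIT

Answer: MISS HIT MISS HIT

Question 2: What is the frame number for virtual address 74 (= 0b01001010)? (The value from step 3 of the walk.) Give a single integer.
Answer: 33

Derivation:
vaddr = 74: l1_idx=1, l2_idx=0
L1[1] = 1; L2[1][0] = 33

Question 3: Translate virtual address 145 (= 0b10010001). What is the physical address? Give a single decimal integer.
Answer: 1537

Derivation:
vaddr = 145 = 0b10010001
Split: l1_idx=2, l2_idx=1, offset=1
L1[2] = 0
L2[0][1] = 96
paddr = 96 * 16 + 1 = 1537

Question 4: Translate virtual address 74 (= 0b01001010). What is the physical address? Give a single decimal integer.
Answer: 538

Derivation:
vaddr = 74 = 0b01001010
Split: l1_idx=1, l2_idx=0, offset=10
L1[1] = 1
L2[1][0] = 33
paddr = 33 * 16 + 10 = 538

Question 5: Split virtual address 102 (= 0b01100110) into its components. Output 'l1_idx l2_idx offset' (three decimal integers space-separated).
Answer: 1 2 6

Derivation:
vaddr = 102 = 0b01100110
  top 2 bits -> l1_idx = 1
  next 2 bits -> l2_idx = 2
  bottom 4 bits -> offset = 6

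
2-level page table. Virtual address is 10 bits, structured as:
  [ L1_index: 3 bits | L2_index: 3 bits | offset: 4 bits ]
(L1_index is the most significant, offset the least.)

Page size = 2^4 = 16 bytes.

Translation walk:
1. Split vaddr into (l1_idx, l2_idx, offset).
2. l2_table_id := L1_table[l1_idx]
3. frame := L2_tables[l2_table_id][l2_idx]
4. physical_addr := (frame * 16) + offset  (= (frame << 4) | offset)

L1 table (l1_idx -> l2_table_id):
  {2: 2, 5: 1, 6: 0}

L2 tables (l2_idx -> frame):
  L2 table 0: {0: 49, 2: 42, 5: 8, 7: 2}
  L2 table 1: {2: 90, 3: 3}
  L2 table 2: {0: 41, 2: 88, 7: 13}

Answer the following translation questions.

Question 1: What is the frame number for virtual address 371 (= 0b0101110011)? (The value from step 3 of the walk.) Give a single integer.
vaddr = 371: l1_idx=2, l2_idx=7
L1[2] = 2; L2[2][7] = 13

Answer: 13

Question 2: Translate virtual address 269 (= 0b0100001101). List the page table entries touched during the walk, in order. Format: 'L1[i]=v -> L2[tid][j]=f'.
vaddr = 269 = 0b0100001101
Split: l1_idx=2, l2_idx=0, offset=13

Answer: L1[2]=2 -> L2[2][0]=41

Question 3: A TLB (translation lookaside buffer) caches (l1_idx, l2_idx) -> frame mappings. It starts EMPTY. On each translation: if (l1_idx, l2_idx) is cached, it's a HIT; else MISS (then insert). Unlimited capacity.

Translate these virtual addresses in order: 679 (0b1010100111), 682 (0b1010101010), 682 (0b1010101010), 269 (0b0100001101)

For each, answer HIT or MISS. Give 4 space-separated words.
vaddr=679: (5,2) not in TLB -> MISS, insert
vaddr=682: (5,2) in TLB -> HIT
vaddr=682: (5,2) in TLB -> HIT
vaddr=269: (2,0) not in TLB -> MISS, insert

Answer: MISS HIT HIT MISS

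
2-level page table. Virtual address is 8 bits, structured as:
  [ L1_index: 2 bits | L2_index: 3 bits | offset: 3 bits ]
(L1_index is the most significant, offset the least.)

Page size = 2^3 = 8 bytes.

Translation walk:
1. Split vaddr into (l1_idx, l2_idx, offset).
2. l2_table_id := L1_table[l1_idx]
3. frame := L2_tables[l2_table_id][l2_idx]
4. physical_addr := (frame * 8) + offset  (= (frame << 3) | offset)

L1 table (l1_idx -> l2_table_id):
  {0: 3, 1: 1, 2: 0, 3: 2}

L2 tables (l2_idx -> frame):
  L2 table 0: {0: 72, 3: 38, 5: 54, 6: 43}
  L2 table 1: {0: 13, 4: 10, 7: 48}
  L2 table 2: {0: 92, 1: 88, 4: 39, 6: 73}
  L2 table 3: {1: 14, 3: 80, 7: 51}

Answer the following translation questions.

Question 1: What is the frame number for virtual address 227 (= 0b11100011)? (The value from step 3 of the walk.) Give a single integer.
Answer: 39

Derivation:
vaddr = 227: l1_idx=3, l2_idx=4
L1[3] = 2; L2[2][4] = 39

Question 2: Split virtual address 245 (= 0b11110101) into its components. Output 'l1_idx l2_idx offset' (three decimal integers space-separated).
vaddr = 245 = 0b11110101
  top 2 bits -> l1_idx = 3
  next 3 bits -> l2_idx = 6
  bottom 3 bits -> offset = 5

Answer: 3 6 5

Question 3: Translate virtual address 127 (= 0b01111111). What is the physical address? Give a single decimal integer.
vaddr = 127 = 0b01111111
Split: l1_idx=1, l2_idx=7, offset=7
L1[1] = 1
L2[1][7] = 48
paddr = 48 * 8 + 7 = 391

Answer: 391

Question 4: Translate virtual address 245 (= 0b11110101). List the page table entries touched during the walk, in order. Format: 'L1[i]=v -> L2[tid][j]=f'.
Answer: L1[3]=2 -> L2[2][6]=73

Derivation:
vaddr = 245 = 0b11110101
Split: l1_idx=3, l2_idx=6, offset=5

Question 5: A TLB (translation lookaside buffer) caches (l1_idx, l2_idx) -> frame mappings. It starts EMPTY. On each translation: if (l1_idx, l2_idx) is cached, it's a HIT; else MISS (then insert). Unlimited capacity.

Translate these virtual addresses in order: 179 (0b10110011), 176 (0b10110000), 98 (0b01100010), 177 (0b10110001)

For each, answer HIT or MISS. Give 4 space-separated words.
vaddr=179: (2,6) not in TLB -> MISS, insert
vaddr=176: (2,6) in TLB -> HIT
vaddr=98: (1,4) not in TLB -> MISS, insert
vaddr=177: (2,6) in TLB -> HIT

Answer: MISS HIT MISS HIT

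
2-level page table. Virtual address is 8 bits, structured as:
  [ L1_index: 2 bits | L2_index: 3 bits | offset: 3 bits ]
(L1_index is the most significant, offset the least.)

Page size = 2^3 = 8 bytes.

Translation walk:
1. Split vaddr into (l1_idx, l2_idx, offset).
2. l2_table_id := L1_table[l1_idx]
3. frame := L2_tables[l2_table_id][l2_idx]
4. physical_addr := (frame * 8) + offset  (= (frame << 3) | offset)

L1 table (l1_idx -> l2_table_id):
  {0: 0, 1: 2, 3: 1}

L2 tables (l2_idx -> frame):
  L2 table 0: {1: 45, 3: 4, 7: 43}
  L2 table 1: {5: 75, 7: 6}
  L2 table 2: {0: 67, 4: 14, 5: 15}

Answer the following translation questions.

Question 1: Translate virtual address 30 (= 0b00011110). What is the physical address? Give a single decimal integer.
vaddr = 30 = 0b00011110
Split: l1_idx=0, l2_idx=3, offset=6
L1[0] = 0
L2[0][3] = 4
paddr = 4 * 8 + 6 = 38

Answer: 38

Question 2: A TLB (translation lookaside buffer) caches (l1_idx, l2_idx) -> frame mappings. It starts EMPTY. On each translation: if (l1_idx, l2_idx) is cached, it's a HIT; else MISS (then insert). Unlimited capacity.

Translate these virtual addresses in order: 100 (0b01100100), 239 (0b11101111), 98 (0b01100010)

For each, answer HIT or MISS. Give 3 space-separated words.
vaddr=100: (1,4) not in TLB -> MISS, insert
vaddr=239: (3,5) not in TLB -> MISS, insert
vaddr=98: (1,4) in TLB -> HIT

Answer: MISS MISS HIT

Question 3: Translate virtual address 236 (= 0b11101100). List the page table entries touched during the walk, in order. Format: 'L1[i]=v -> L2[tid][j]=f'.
vaddr = 236 = 0b11101100
Split: l1_idx=3, l2_idx=5, offset=4

Answer: L1[3]=1 -> L2[1][5]=75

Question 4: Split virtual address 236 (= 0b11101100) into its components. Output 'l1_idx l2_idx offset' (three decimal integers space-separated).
vaddr = 236 = 0b11101100
  top 2 bits -> l1_idx = 3
  next 3 bits -> l2_idx = 5
  bottom 3 bits -> offset = 4

Answer: 3 5 4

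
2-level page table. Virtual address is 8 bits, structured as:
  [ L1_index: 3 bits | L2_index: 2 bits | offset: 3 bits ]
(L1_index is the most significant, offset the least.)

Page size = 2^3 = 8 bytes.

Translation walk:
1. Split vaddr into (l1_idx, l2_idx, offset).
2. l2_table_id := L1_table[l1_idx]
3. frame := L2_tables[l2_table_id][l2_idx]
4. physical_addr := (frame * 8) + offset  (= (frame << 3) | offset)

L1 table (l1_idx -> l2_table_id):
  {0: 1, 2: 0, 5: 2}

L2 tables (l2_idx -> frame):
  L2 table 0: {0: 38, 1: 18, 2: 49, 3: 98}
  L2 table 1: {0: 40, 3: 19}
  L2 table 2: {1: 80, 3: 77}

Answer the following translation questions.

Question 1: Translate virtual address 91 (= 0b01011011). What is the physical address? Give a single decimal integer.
vaddr = 91 = 0b01011011
Split: l1_idx=2, l2_idx=3, offset=3
L1[2] = 0
L2[0][3] = 98
paddr = 98 * 8 + 3 = 787

Answer: 787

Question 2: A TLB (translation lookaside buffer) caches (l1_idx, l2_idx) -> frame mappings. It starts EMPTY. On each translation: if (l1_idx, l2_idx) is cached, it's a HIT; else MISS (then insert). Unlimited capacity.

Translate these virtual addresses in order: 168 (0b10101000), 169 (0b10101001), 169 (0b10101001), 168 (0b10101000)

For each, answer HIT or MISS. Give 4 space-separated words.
vaddr=168: (5,1) not in TLB -> MISS, insert
vaddr=169: (5,1) in TLB -> HIT
vaddr=169: (5,1) in TLB -> HIT
vaddr=168: (5,1) in TLB -> HIT

Answer: MISS HIT HIT HIT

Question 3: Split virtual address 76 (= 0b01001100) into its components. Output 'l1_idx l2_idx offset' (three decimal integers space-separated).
vaddr = 76 = 0b01001100
  top 3 bits -> l1_idx = 2
  next 2 bits -> l2_idx = 1
  bottom 3 bits -> offset = 4

Answer: 2 1 4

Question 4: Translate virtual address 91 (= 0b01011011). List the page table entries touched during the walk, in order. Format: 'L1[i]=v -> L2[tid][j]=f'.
Answer: L1[2]=0 -> L2[0][3]=98

Derivation:
vaddr = 91 = 0b01011011
Split: l1_idx=2, l2_idx=3, offset=3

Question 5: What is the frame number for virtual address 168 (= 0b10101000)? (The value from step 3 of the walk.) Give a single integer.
vaddr = 168: l1_idx=5, l2_idx=1
L1[5] = 2; L2[2][1] = 80

Answer: 80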